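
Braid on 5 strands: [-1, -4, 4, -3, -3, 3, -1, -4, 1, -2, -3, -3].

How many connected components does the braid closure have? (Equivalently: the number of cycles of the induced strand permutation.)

1

Derivation:
Track the strand permutation on 5 strands, starting from identity.
  step 1: s1^-1 swaps positions 1,2 -> [2 1 3 4 5]
  step 2: s4^-1 swaps positions 4,5 -> [2 1 3 5 4]
  step 3: s4 swaps positions 4,5 -> [2 1 3 4 5]
  step 4: s3^-1 swaps positions 3,4 -> [2 1 4 3 5]
  step 5: s3^-1 swaps positions 3,4 -> [2 1 3 4 5]
  step 6: s3 swaps positions 3,4 -> [2 1 4 3 5]
  step 7: s1^-1 swaps positions 1,2 -> [1 2 4 3 5]
  step 8: s4^-1 swaps positions 4,5 -> [1 2 4 5 3]
  step 9: s1 swaps positions 1,2 -> [2 1 4 5 3]
  step 10: s2^-1 swaps positions 2,3 -> [2 4 1 5 3]
  step 11: s3^-1 swaps positions 3,4 -> [2 4 5 1 3]
  step 12: s3^-1 swaps positions 3,4 -> [2 4 1 5 3]
Final permutation (position -> original strand): [2 4 1 5 3]
Closure components = cycle count of this permutation = 1.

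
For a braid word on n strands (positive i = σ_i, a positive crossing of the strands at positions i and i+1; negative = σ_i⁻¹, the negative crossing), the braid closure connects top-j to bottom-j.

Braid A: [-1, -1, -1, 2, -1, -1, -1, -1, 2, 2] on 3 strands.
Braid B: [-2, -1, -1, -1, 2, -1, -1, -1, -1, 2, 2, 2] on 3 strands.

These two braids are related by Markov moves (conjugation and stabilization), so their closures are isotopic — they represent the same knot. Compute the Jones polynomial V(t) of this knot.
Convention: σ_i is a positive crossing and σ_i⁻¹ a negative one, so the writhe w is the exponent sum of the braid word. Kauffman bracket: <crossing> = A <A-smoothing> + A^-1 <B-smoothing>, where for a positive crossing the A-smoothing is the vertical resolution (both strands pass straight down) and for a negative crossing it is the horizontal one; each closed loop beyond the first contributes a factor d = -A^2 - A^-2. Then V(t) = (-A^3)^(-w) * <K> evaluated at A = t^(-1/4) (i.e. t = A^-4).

-t + 2 - 3*t^-1 + 6*t^-2 - 6*t^-3 + 7*t^-4 - 7*t^-5 + 6*t^-6 - 4*t^-7 + 2*t^-8 - t^-9

Derivation:
Markov-equivalent braids have isotopic closures, hence identical knot invariants. Strip the Markov moves from each word to reach a common short braid β, then compute V(t) once on β.
Braid A: s1^-1 s1^-1 s1^-1 s2 s1^-1 s1^-1 s1^-1 s1^-1 s2 s2 on 3 strands has no conjugating prefix/suffix or stabilization to strip; take β = s1^-1 s1^-1 s1^-1 s2 s1^-1 s1^-1 s1^-1 s1^-1 s2 s2.
Braid B: s2^-1 s1^-1 s1^-1 s1^-1 s2 s1^-1 s1^-1 s1^-1 s1^-1 s2 s2 s2 on 3 strands reduces by inverse Markov moves (closure unchanged at each step):
  Deconjugate: the word is γ·β·γ⁻¹ with γ = s2^-1 (prefix) and γ⁻¹ = s2 (suffix); strip both.
Reduced to β = s1^-1 s1^-1 s1^-1 s2 s1^-1 s1^-1 s1^-1 s1^-1 s2 s2 on 3 strands, 10 crossings.
Both give the same β = s1^-1 s1^-1 s1^-1 s2 s1^-1 s1^-1 s1^-1 s1^-1 s2 s2 on 3 strands, so one state sum suffices:
Braid: s1^-1 s1^-1 s1^-1 s2 s1^-1 s1^-1 s1^-1 s1^-1 s2 s2 on 3 strands, 10 crossings.
Writhe w = (#positive) - (#negative) = 3 - 7 = -4.
State-sum expansion of <K>. There are 2^10 = 1024 states.
Each crossing splits two ways (0=vertical, 1=horizontal). The state's weight is A^(#A-smoothings - #B-smoothings) * d^(loops - 1).
Tabulate the states by total A-exponent and number of loops L (A-exp: L × count):
  A^10: L=8 ×1
  A^8: L=7 ×10
  A^6: L=6 ×44, L=8 ×1
  A^4: L=5 ×112, L=7 ×8
  A^2: L=4 ×182, L=6 ×28
  A^0: L=3 ×194, L=5 ×58
  A^-2: L=2 ×130, L=4 ×79, L=6 ×1
  A^-4: L=1 ×45, L=3 ×70, L=5 ×5
  A^-6: L=2 ×36, L=4 ×9
  A^-8: L=3 ×10
  A^-10: L=4 ×1
Each group contributes A^e * Σ count * d^(L-1):
Powers of d = -A^2 - A^-2: d^2 = A^4 + 2 + A^-4; d^3 = -A^6 - 3*A^2 - 3*A^-2 - A^-6; d^4 = A^8 + 4*A^4 + 6 + 4*A^-4 + A^-8; d^5 = -A^10 - 5*A^6 - 10*A^2 - 10*A^-2 - 5*A^-6 - A^-10; d^6 = A^12 + 6*A^8 + 15*A^4 + 20 + 15*A^-4 + 6*A^-8 + A^-12; d^7 = -A^14 - 7*A^10 - 21*A^6 - 35*A^2 - 35*A^-2 - 21*A^-6 - 7*A^-10 - A^-14.
  A^10 * (d^7) = -A^24 - 7*A^20 - 21*A^16 - 35*A^12 - 35*A^8 - 21*A^4 - 7 - A^-4
  A^8 * (10*d^6) = 10*A^20 + 60*A^16 + 150*A^12 + 200*A^8 + 150*A^4 + 60 + 10*A^-4
  A^6 * (44*d^5 + d^7) = -A^20 - 51*A^16 - 241*A^12 - 475*A^8 - 475*A^4 - 241 - 51*A^-4 - A^-8
  A^4 * (112*d^4 + 8*d^6) = 8*A^16 + 160*A^12 + 568*A^8 + 832*A^4 + 568 + 160*A^-4 + 8*A^-8
  A^2 * (182*d^3 + 28*d^5) = -28*A^12 - 322*A^8 - 826*A^4 - 826 - 322*A^-4 - 28*A^-8
  A^0 * (194*d^2 + 58*d^4) = 58*A^8 + 426*A^4 + 736 + 426*A^-4 + 58*A^-8
  A^-2 * (130*d + 79*d^3 + d^5) = -A^8 - 84*A^4 - 377 - 377*A^-4 - 84*A^-8 - A^-12
  A^-4 * (45 + 70*d^2 + 5*d^4) = 5*A^4 + 90 + 215*A^-4 + 90*A^-8 + 5*A^-12
  A^-6 * (36*d + 9*d^3) = -9 - 63*A^-4 - 63*A^-8 - 9*A^-12
  A^-8 * (10*d^2) = 10*A^-4 + 20*A^-8 + 10*A^-12
  A^-10 * (d^3) = -A^-4 - 3*A^-8 - 3*A^-12 - A^-16
Summing the groups: <K> = -A^24 + 2*A^20 - 4*A^16 + 6*A^12 - 7*A^8 + 7*A^4 - 6 + 6*A^-4 - 3*A^-8 + 2*A^-12 - A^-16
Normalise by the writhe: (-A^3)^(-w) = (-A^3)^(4) = A^12, so f(A) = A^12 * <K> = -A^36 + 2*A^32 - 4*A^28 + 6*A^24 - 7*A^20 + 7*A^16 - 6*A^12 + 6*A^8 - 3*A^4 + 2 - A^-4.
Substitute A = t^(-1/4), i.e. A^e → t^(-e/4): V(t) = -t + 2 - 3*t^-1 + 6*t^-2 - 6*t^-3 + 7*t^-4 - 7*t^-5 + 6*t^-6 - 4*t^-7 + 2*t^-8 - t^-9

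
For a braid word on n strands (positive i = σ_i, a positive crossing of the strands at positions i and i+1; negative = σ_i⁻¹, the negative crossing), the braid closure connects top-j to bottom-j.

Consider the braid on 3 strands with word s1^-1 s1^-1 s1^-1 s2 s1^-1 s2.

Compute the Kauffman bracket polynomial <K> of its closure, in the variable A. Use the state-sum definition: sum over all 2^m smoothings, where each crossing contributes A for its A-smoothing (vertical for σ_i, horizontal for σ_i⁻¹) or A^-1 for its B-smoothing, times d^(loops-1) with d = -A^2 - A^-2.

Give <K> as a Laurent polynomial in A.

Braid: s1^-1 s1^-1 s1^-1 s2 s1^-1 s2 on 3 strands, 6 crossings.
Writhe w = (#positive) - (#negative) = 2 - 4 = -2.
State-sum expansion of <K>. There are 2^6 = 64 states.
For each crossing: s=0 is the vertical smoothing, s=1 horizontal. Crossing k contributes A^(sign_k * (1 - 2*s_k)); loop factor d = -A^2 - A^-2.
Tabulate the states by total A-exponent and number of loops L (A-exp: L × count):
  A^6: L=5 ×1
  A^4: L=4 ×6
  A^2: L=3 ×15
  A^0: L=2 ×19, L=4 ×1
  A^-2: L=1 ×11, L=3 ×4
  A^-4: L=2 ×6
  A^-6: L=3 ×1
Each group contributes A^e * Σ count * d^(L-1):
Powers of d = -A^2 - A^-2: d^2 = A^4 + 2 + A^-4; d^3 = -A^6 - 3*A^2 - 3*A^-2 - A^-6; d^4 = A^8 + 4*A^4 + 6 + 4*A^-4 + A^-8.
  A^6 * (d^4) = A^14 + 4*A^10 + 6*A^6 + 4*A^2 + A^-2
  A^4 * (6*d^3) = -6*A^10 - 18*A^6 - 18*A^2 - 6*A^-2
  A^2 * (15*d^2) = 15*A^6 + 30*A^2 + 15*A^-2
  A^0 * (19*d + d^3) = -A^6 - 22*A^2 - 22*A^-2 - A^-6
  A^-2 * (11 + 4*d^2) = 4*A^2 + 19*A^-2 + 4*A^-6
  A^-4 * (6*d) = -6*A^-2 - 6*A^-6
  A^-6 * (d^2) = A^-2 + 2*A^-6 + A^-10
Summing the groups: <K> = A^14 - 2*A^10 + 2*A^6 - 2*A^2 + 2*A^-2 - A^-6 + A^-10

Answer: A^14 - 2*A^10 + 2*A^6 - 2*A^2 + 2*A^-2 - A^-6 + A^-10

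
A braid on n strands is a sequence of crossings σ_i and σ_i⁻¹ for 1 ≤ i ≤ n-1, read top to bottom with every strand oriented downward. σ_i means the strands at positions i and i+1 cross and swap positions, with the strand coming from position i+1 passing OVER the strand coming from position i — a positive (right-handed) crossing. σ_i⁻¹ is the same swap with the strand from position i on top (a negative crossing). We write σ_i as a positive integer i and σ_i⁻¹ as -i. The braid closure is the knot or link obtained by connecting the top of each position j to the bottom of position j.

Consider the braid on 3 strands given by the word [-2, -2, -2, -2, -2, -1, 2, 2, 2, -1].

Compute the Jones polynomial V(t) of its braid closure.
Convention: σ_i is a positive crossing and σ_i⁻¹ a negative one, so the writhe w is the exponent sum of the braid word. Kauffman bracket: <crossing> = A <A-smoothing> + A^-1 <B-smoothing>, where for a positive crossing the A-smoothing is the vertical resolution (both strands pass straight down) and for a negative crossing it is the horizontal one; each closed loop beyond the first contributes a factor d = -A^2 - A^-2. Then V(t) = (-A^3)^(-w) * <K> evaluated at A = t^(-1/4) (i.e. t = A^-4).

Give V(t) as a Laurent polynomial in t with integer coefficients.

Braid: s2^-1 s2^-1 s2^-1 s2^-1 s2^-1 s1^-1 s2 s2 s2 s1^-1 on 3 strands, 10 crossings.
Writhe w = (#positive) - (#negative) = 3 - 7 = -4.
State-sum expansion of <K>. There are 2^10 = 1024 states.
Smooth each crossing (0=||, 1=⌣⌢); contribution A^(Σ sign_k(1-2s_k)) * d^(L-1).
Tabulate the states by total A-exponent and number of loops L (A-exp: L × count):
  A^10: L=6 ×1
  A^8: L=5 ×10
  A^6: L=4 ×35, L=6 ×10
  A^4: L=3 ×60, L=5 ×50, L=7 ×10
  A^2: L=2 ×55, L=4 ×100, L=6 ×50, L=8 ×5
  A^0: L=1 ×25, L=3 ×101, L=5 ×100, L=7 ×25, L=9 ×1
  A^-2: L=2 ×55, L=4 ×100, L=6 ×50, L=8 ×5
  A^-4: L=1 ×6, L=3 ×54, L=5 ×50, L=7 ×10
  A^-6: L=2 ×9, L=4 ×26, L=6 ×10
  A^-8: L=3 ×5, L=5 ×5
  A^-10: L=4 ×1
Each group contributes A^e * Σ count * d^(L-1):
Powers of d = -A^2 - A^-2: d^2 = A^4 + 2 + A^-4; d^3 = -A^6 - 3*A^2 - 3*A^-2 - A^-6; d^4 = A^8 + 4*A^4 + 6 + 4*A^-4 + A^-8; d^5 = -A^10 - 5*A^6 - 10*A^2 - 10*A^-2 - 5*A^-6 - A^-10; d^6 = A^12 + 6*A^8 + 15*A^4 + 20 + 15*A^-4 + 6*A^-8 + A^-12; d^7 = -A^14 - 7*A^10 - 21*A^6 - 35*A^2 - 35*A^-2 - 21*A^-6 - 7*A^-10 - A^-14; d^8 = A^16 + 8*A^12 + 28*A^8 + 56*A^4 + 70 + 56*A^-4 + 28*A^-8 + 8*A^-12 + A^-16.
  A^10 * (d^5) = -A^20 - 5*A^16 - 10*A^12 - 10*A^8 - 5*A^4 - 1
  A^8 * (10*d^4) = 10*A^16 + 40*A^12 + 60*A^8 + 40*A^4 + 10
  A^6 * (35*d^3 + 10*d^5) = -10*A^16 - 85*A^12 - 205*A^8 - 205*A^4 - 85 - 10*A^-4
  A^4 * (60*d^2 + 50*d^4 + 10*d^6) = 10*A^16 + 110*A^12 + 410*A^8 + 620*A^4 + 410 + 110*A^-4 + 10*A^-8
  A^2 * (55*d + 100*d^3 + 50*d^5 + 5*d^7) = -5*A^16 - 85*A^12 - 455*A^8 - 1030*A^4 - 1030 - 455*A^-4 - 85*A^-8 - 5*A^-12
  A^0 * (25 + 101*d^2 + 100*d^4 + 25*d^6 + d^8) = A^16 + 33*A^12 + 278*A^8 + 932*A^4 + 1397 + 932*A^-4 + 278*A^-8 + 33*A^-12 + A^-16
  A^-2 * (55*d + 100*d^3 + 50*d^5 + 5*d^7) = -5*A^12 - 85*A^8 - 455*A^4 - 1030 - 1030*A^-4 - 455*A^-8 - 85*A^-12 - 5*A^-16
  A^-4 * (6 + 54*d^2 + 50*d^4 + 10*d^6) = 10*A^8 + 110*A^4 + 404 + 614*A^-4 + 404*A^-8 + 110*A^-12 + 10*A^-16
  A^-6 * (9*d + 26*d^3 + 10*d^5) = -10*A^4 - 76 - 187*A^-4 - 187*A^-8 - 76*A^-12 - 10*A^-16
  A^-8 * (5*d^2 + 5*d^4) = 5 + 25*A^-4 + 40*A^-8 + 25*A^-12 + 5*A^-16
  A^-10 * (d^3) = -A^-4 - 3*A^-8 - 3*A^-12 - A^-16
Summing the groups: <K> = -A^20 + A^16 - 2*A^12 + 3*A^8 - 3*A^4 + 4 - 2*A^-4 + 2*A^-8 - A^-12
Normalise by the writhe: (-A^3)^(-w) = (-A^3)^(4) = A^12, so f(A) = A^12 * <K> = -A^32 + A^28 - 2*A^24 + 3*A^20 - 3*A^16 + 4*A^12 - 2*A^8 + 2*A^4 - 1.
Substitute A = t^(-1/4), i.e. A^e → t^(-e/4): V(t) = -1 + 2*t^-1 - 2*t^-2 + 4*t^-3 - 3*t^-4 + 3*t^-5 - 2*t^-6 + t^-7 - t^-8

Answer: -1 + 2*t^-1 - 2*t^-2 + 4*t^-3 - 3*t^-4 + 3*t^-5 - 2*t^-6 + t^-7 - t^-8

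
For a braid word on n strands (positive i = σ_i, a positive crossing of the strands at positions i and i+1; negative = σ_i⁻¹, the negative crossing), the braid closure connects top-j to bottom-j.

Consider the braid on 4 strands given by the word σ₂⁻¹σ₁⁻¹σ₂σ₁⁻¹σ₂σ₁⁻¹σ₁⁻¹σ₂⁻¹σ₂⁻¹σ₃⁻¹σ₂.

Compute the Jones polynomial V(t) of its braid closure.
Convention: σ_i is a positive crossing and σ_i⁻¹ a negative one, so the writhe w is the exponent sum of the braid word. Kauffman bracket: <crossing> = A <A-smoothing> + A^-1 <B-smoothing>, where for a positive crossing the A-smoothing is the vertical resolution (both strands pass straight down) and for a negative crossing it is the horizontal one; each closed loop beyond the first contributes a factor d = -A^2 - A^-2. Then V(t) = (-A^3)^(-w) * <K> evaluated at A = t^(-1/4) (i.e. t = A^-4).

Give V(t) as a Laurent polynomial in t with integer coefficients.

2*t^-1 - 2*t^-2 + 3*t^-3 - 3*t^-4 + 2*t^-5 - 2*t^-6 + t^-7

Derivation:
The presented braid s2^-1 s1^-1 s2 s1^-1 s2 s1^-1 s1^-1 s2^-1 s2^-1 s3^-1 s2 on 4 strands reduces by inverse Markov moves (closure unchanged at each step):
  Deconjugate: the word is γ·β·γ⁻¹ with γ = s2^-1 (prefix) and γ⁻¹ = s2 (suffix); strip both.
  Destabilize: the word has the form β·s3^-1 where s3^-1 occurs only as the final letter (β ∈ B_3); drop it and the last strand → 3 strands.
Reduced to β = s1^-1 s2 s1^-1 s2 s1^-1 s1^-1 s2^-1 s2^-1 on 3 strands, 8 crossings.
Compute on β:
Braid: s1^-1 s2 s1^-1 s2 s1^-1 s1^-1 s2^-1 s2^-1 on 3 strands, 8 crossings.
Writhe w = (#positive) - (#negative) = 2 - 6 = -4.
State-sum expansion of <K>. There are 2^8 = 256 states.
Smooth each crossing (0=||, 1=⌣⌢); contribution A^(Σ sign_k(1-2s_k)) * d^(L-1).
Tabulate the states by total A-exponent and number of loops L (A-exp: L × count):
  A^8: L=5 ×1
  A^6: L=4 ×8
  A^4: L=3 ×26, L=5 ×2
  A^2: L=2 ×41, L=4 ×15
  A^0: L=1 ×26, L=3 ×43, L=5 ×1
  A^-2: L=2 ×47, L=4 ×9
  A^-4: L=1 ×11, L=3 ×16, L=5 ×1
  A^-6: L=2 ×6, L=4 ×2
  A^-8: L=3 ×1
Each group contributes A^e * Σ count * d^(L-1):
Powers of d = -A^2 - A^-2: d^2 = A^4 + 2 + A^-4; d^3 = -A^6 - 3*A^2 - 3*A^-2 - A^-6; d^4 = A^8 + 4*A^4 + 6 + 4*A^-4 + A^-8.
  A^8 * (d^4) = A^16 + 4*A^12 + 6*A^8 + 4*A^4 + 1
  A^6 * (8*d^3) = -8*A^12 - 24*A^8 - 24*A^4 - 8
  A^4 * (26*d^2 + 2*d^4) = 2*A^12 + 34*A^8 + 64*A^4 + 34 + 2*A^-4
  A^2 * (41*d + 15*d^3) = -15*A^8 - 86*A^4 - 86 - 15*A^-4
  A^0 * (26 + 43*d^2 + d^4) = A^8 + 47*A^4 + 118 + 47*A^-4 + A^-8
  A^-2 * (47*d + 9*d^3) = -9*A^4 - 74 - 74*A^-4 - 9*A^-8
  A^-4 * (11 + 16*d^2 + d^4) = A^4 + 20 + 49*A^-4 + 20*A^-8 + A^-12
  A^-6 * (6*d + 2*d^3) = -2 - 12*A^-4 - 12*A^-8 - 2*A^-12
  A^-8 * (d^2) = A^-4 + 2*A^-8 + A^-12
Summing the groups: <K> = A^16 - 2*A^12 + 2*A^8 - 3*A^4 + 3 - 2*A^-4 + 2*A^-8
Normalise by the writhe: (-A^3)^(-w) = (-A^3)^(4) = A^12, so f(A) = A^12 * <K> = A^28 - 2*A^24 + 2*A^20 - 3*A^16 + 3*A^12 - 2*A^8 + 2*A^4.
Substitute A = t^(-1/4), i.e. A^e → t^(-e/4): V(t) = 2*t^-1 - 2*t^-2 + 3*t^-3 - 3*t^-4 + 2*t^-5 - 2*t^-6 + t^-7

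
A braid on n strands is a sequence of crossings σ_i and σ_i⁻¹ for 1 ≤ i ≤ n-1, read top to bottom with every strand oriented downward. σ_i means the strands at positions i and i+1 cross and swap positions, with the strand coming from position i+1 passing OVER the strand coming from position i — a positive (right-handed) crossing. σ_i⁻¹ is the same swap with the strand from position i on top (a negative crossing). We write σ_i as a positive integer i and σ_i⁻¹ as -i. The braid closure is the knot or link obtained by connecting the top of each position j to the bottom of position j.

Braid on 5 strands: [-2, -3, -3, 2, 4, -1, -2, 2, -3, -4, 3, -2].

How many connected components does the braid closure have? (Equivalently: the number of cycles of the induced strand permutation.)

1

Derivation:
Track the strand permutation on 5 strands, starting from identity.
  step 1: s2^-1 swaps positions 2,3 -> [1 3 2 4 5]
  step 2: s3^-1 swaps positions 3,4 -> [1 3 4 2 5]
  step 3: s3^-1 swaps positions 3,4 -> [1 3 2 4 5]
  step 4: s2 swaps positions 2,3 -> [1 2 3 4 5]
  step 5: s4 swaps positions 4,5 -> [1 2 3 5 4]
  step 6: s1^-1 swaps positions 1,2 -> [2 1 3 5 4]
  step 7: s2^-1 swaps positions 2,3 -> [2 3 1 5 4]
  step 8: s2 swaps positions 2,3 -> [2 1 3 5 4]
  step 9: s3^-1 swaps positions 3,4 -> [2 1 5 3 4]
  step 10: s4^-1 swaps positions 4,5 -> [2 1 5 4 3]
  step 11: s3 swaps positions 3,4 -> [2 1 4 5 3]
  step 12: s2^-1 swaps positions 2,3 -> [2 4 1 5 3]
Final permutation (position -> original strand): [2 4 1 5 3]
Closure components = cycle count of this permutation = 1.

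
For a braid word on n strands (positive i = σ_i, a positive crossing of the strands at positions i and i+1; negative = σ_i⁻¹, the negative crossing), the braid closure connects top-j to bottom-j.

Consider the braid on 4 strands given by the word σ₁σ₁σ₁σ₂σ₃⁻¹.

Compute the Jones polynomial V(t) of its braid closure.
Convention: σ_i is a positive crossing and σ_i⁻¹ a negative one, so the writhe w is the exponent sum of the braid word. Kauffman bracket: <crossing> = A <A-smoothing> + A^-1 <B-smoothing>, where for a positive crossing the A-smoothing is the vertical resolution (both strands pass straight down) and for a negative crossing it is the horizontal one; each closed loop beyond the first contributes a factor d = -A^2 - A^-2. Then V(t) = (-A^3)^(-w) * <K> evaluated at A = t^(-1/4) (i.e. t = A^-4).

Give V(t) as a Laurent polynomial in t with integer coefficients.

The presented braid s1 s1 s1 s2 s3^-1 on 4 strands reduces by inverse Markov moves (closure unchanged at each step):
  Destabilize: the word has the form β·s3^-1 where s3^-1 occurs only as the final letter (β ∈ B_3); drop it and the last strand → 3 strands.
  Destabilize: the word has the form β·s2 where s2 occurs only as the final letter (β ∈ B_2); drop it and the last strand → 2 strands.
Reduced to β = s1 s1 s1 on 2 strands, 3 crossings.
Compute on β:
Braid: s1 s1 s1 on 2 strands, 3 crossings.
Writhe w = (#positive) - (#negative) = 3 - 0 = 3.
Computing the Kauffman bracket via state sum. There are 2^3 = 8 states.
Smooth each crossing (0=||, 1=⌣⌢); contribution A^(Σ sign_k(1-2s_k)) * d^(L-1).
  state 000: A-exp=+3, loops=2, term = A^3 * d^1
  state 001: A-exp=+1, loops=1, term = A^1 * d^0
  state 010: A-exp=+1, loops=1, term = A^1 * d^0
  state 011: A-exp=-1, loops=2, term = A^-1 * d^1
  state 100: A-exp=+1, loops=1, term = A^1 * d^0
  state 101: A-exp=-1, loops=2, term = A^-1 * d^1
  state 110: A-exp=-1, loops=2, term = A^-1 * d^1
  state 111: A-exp=-3, loops=3, term = A^-3 * d^2
Collect the terms by A-exponent (count of states per loop number):
Powers of d = -A^2 - A^-2: d^2 = A^4 + 2 + A^-4.
  A^3 * (d) = -A^5 - A
  A^1 * (3) = 3*A
  A^-1 * (3*d) = -3*A - 3*A^-3
  A^-3 * (d^2) = A + 2*A^-3 + A^-7
Summing the groups: <K> = -A^5 - A^-3 + A^-7
Normalise by the writhe: (-A^3)^(-w) = (-A^3)^(-3) = -A^-9, so f(A) = -A^-9 * <K> = A^-4 + A^-12 - A^-16.
Substitute A = t^(-1/4), i.e. A^e → t^(-e/4): V(t) = -t^4 + t^3 + t

Answer: -t^4 + t^3 + t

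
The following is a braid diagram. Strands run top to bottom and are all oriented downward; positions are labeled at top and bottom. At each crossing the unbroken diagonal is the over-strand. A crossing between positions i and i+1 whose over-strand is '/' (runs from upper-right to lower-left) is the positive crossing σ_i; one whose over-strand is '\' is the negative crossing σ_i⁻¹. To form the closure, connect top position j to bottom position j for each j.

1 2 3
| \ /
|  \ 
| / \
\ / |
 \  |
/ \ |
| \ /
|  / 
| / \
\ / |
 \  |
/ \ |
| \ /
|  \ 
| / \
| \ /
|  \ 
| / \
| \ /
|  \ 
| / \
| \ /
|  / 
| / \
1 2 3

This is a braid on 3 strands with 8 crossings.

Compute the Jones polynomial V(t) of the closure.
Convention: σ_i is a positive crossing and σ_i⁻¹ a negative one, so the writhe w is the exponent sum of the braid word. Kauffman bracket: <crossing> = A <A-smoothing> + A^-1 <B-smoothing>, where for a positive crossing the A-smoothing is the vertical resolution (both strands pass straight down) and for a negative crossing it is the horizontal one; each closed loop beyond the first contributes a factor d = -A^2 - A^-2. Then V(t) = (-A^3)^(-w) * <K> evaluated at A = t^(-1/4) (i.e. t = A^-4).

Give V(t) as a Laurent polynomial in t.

Reading the diagram top to bottom ('/'-over between positions i,i+1 = s_i, '\'-over = s_i^-1): braid word = s2^-1 s1^-1 s2 s1^-1 s2^-1 s2^-1 s2^-1 s2.
The presented braid s2^-1 s1^-1 s2 s1^-1 s2^-1 s2^-1 s2^-1 s2 on 3 strands reduces by inverse Markov moves (closure unchanged at each step):
  Deconjugate: the word is γ·β·γ⁻¹ with γ = s2^-1 (prefix) and γ⁻¹ = s2 (suffix); strip both.
Reduced to β = s1^-1 s2 s1^-1 s2^-1 s2^-1 s2^-1 on 3 strands, 6 crossings.
Compute on β:
Braid: s1^-1 s2 s1^-1 s2^-1 s2^-1 s2^-1 on 3 strands, 6 crossings.
Writhe w = (#positive) - (#negative) = 1 - 5 = -4.
State-sum expansion of <K>. There are 2^6 = 64 states.
Smooth each crossing (0=||, 1=⌣⌢); contribution A^(Σ sign_k(1-2s_k)) * d^(L-1).
Tabulate the states by total A-exponent and number of loops L (A-exp: L × count):
  A^6: L=4 ×1
  A^4: L=3 ×6
  A^2: L=2 ×12, L=4 ×3
  A^0: L=1 ×9, L=3 ×10, L=5 ×1
  A^-2: L=2 ×12, L=4 ×3
  A^-4: L=1 ×2, L=3 ×4
  A^-6: L=2 ×1
Each group contributes A^e * Σ count * d^(L-1):
Powers of d = -A^2 - A^-2: d^2 = A^4 + 2 + A^-4; d^3 = -A^6 - 3*A^2 - 3*A^-2 - A^-6; d^4 = A^8 + 4*A^4 + 6 + 4*A^-4 + A^-8.
  A^6 * (d^3) = -A^12 - 3*A^8 - 3*A^4 - 1
  A^4 * (6*d^2) = 6*A^8 + 12*A^4 + 6
  A^2 * (12*d + 3*d^3) = -3*A^8 - 21*A^4 - 21 - 3*A^-4
  A^0 * (9 + 10*d^2 + d^4) = A^8 + 14*A^4 + 35 + 14*A^-4 + A^-8
  A^-2 * (12*d + 3*d^3) = -3*A^4 - 21 - 21*A^-4 - 3*A^-8
  A^-4 * (2 + 4*d^2) = 4 + 10*A^-4 + 4*A^-8
  A^-6 * (d) = -A^-4 - A^-8
Summing the groups: <K> = -A^12 + A^8 - A^4 + 2 - A^-4 + A^-8
Normalise by the writhe: (-A^3)^(-w) = (-A^3)^(4) = A^12, so f(A) = A^12 * <K> = -A^24 + A^20 - A^16 + 2*A^12 - A^8 + A^4.
Substitute A = t^(-1/4), i.e. A^e → t^(-e/4): V(t) = t^-1 - t^-2 + 2*t^-3 - t^-4 + t^-5 - t^-6

Answer: t^-1 - t^-2 + 2*t^-3 - t^-4 + t^-5 - t^-6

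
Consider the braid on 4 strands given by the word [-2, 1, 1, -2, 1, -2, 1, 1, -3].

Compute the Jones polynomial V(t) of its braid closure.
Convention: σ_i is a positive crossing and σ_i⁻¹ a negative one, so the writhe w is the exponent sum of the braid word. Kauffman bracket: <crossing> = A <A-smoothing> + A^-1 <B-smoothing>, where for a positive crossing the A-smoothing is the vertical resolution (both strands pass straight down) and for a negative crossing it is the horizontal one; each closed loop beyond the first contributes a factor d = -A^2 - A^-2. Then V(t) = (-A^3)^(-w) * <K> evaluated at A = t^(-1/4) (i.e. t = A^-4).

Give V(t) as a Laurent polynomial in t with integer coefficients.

The presented braid s2^-1 s1 s1 s2^-1 s1 s2^-1 s1 s1 s3^-1 on 4 strands reduces by inverse Markov moves (closure unchanged at each step):
  Destabilize: the word has the form β·s3^-1 where s3^-1 occurs only as the final letter (β ∈ B_3); drop it and the last strand → 3 strands.
Reduced to β = s2^-1 s1 s1 s2^-1 s1 s2^-1 s1 s1 on 3 strands, 8 crossings.
Compute on β:
Braid: s2^-1 s1 s1 s2^-1 s1 s2^-1 s1 s1 on 3 strands, 8 crossings.
Writhe w = (#positive) - (#negative) = 5 - 3 = 2.
State-sum expansion of <K>. There are 2^8 = 256 states.
Each crossing splits two ways (0=vertical, 1=horizontal). The state's weight is A^(#A-smoothings - #B-smoothings) * d^(loops - 1).
Tabulate the states by total A-exponent and number of loops L (A-exp: L × count):
  A^8: L=4 ×1
  A^6: L=3 ×8
  A^4: L=2 ×26, L=4 ×2
  A^2: L=1 ×35, L=3 ×21
  A^0: L=2 ×63, L=4 ×7
  A^-2: L=3 ×55, L=5 ×1
  A^-4: L=4 ×28
  A^-6: L=5 ×8
  A^-8: L=6 ×1
Each group contributes A^e * Σ count * d^(L-1):
Powers of d = -A^2 - A^-2: d^2 = A^4 + 2 + A^-4; d^3 = -A^6 - 3*A^2 - 3*A^-2 - A^-6; d^4 = A^8 + 4*A^4 + 6 + 4*A^-4 + A^-8; d^5 = -A^10 - 5*A^6 - 10*A^2 - 10*A^-2 - 5*A^-6 - A^-10.
  A^8 * (d^3) = -A^14 - 3*A^10 - 3*A^6 - A^2
  A^6 * (8*d^2) = 8*A^10 + 16*A^6 + 8*A^2
  A^4 * (26*d + 2*d^3) = -2*A^10 - 32*A^6 - 32*A^2 - 2*A^-2
  A^2 * (35 + 21*d^2) = 21*A^6 + 77*A^2 + 21*A^-2
  A^0 * (63*d + 7*d^3) = -7*A^6 - 84*A^2 - 84*A^-2 - 7*A^-6
  A^-2 * (55*d^2 + d^4) = A^6 + 59*A^2 + 116*A^-2 + 59*A^-6 + A^-10
  A^-4 * (28*d^3) = -28*A^2 - 84*A^-2 - 84*A^-6 - 28*A^-10
  A^-6 * (8*d^4) = 8*A^2 + 32*A^-2 + 48*A^-6 + 32*A^-10 + 8*A^-14
  A^-8 * (d^5) = -A^2 - 5*A^-2 - 10*A^-6 - 10*A^-10 - 5*A^-14 - A^-18
Summing the groups: <K> = -A^14 + 3*A^10 - 4*A^6 + 6*A^2 - 6*A^-2 + 6*A^-6 - 5*A^-10 + 3*A^-14 - A^-18
Normalise by the writhe: (-A^3)^(-w) = (-A^3)^(-2) = A^-6, so f(A) = A^-6 * <K> = -A^8 + 3*A^4 - 4 + 6*A^-4 - 6*A^-8 + 6*A^-12 - 5*A^-16 + 3*A^-20 - A^-24.
Substitute A = t^(-1/4), i.e. A^e → t^(-e/4): V(t) = -t^6 + 3*t^5 - 5*t^4 + 6*t^3 - 6*t^2 + 6*t - 4 + 3*t^-1 - t^-2

Answer: -t^6 + 3*t^5 - 5*t^4 + 6*t^3 - 6*t^2 + 6*t - 4 + 3*t^-1 - t^-2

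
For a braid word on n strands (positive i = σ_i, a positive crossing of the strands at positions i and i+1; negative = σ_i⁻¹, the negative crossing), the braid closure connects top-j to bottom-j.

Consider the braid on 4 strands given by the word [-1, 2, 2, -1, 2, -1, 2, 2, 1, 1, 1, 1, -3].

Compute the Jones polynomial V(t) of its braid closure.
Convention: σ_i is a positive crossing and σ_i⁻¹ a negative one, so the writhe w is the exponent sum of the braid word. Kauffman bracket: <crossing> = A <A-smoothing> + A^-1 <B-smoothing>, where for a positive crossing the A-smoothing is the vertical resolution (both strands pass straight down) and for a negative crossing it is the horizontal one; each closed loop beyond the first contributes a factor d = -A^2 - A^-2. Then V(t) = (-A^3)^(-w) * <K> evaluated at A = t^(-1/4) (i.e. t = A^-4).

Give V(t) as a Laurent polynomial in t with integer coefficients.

t^10 - 4*t^9 + 6*t^8 - 8*t^7 + 9*t^6 - 8*t^5 + 7*t^4 - 4*t^3 + 2*t^2

Derivation:
The presented braid s1^-1 s2 s2 s1^-1 s2 s1^-1 s2 s2 s1 s1 s1 s1 s3^-1 on 4 strands reduces by inverse Markov moves (closure unchanged at each step):
  Destabilize: the word has the form β·s3^-1 where s3^-1 occurs only as the final letter (β ∈ B_3); drop it and the last strand → 3 strands.
  Deconjugate: the word is γ·β·γ⁻¹ with γ = s1^-1 (prefix) and γ⁻¹ = s1 (suffix); strip both.
Reduced to β = s2 s2 s1^-1 s2 s1^-1 s2 s2 s1 s1 s1 on 3 strands, 10 crossings.
Compute on β:
Braid: s2 s2 s1^-1 s2 s1^-1 s2 s2 s1 s1 s1 on 3 strands, 10 crossings.
Writhe w = (#positive) - (#negative) = 8 - 2 = 6.
State-sum expansion of <K>. There are 2^10 = 1024 states.
Each crossing splits two ways (0=vertical, 1=horizontal). The state's weight is A^(#A-smoothings - #B-smoothings) * d^(loops - 1).
Tabulate the states by total A-exponent and number of loops L (A-exp: L × count):
  A^10: L=3 ×1
  A^8: L=2 ×7, L=4 ×3
  A^6: L=1 ×14, L=3 ×28, L=5 ×3
  A^4: L=2 ×88, L=4 ×31, L=6 ×1
  A^2: L=1 ×63, L=3 ×133, L=5 ×14
  A^0: L=2 ×159, L=4 ×91, L=6 ×2
  A^-2: L=3 ×180, L=5 ×30
  A^-4: L=4 ×116, L=6 ×4
  A^-6: L=5 ×45
  A^-8: L=6 ×10
  A^-10: L=7 ×1
Each group contributes A^e * Σ count * d^(L-1):
Powers of d = -A^2 - A^-2: d^2 = A^4 + 2 + A^-4; d^3 = -A^6 - 3*A^2 - 3*A^-2 - A^-6; d^4 = A^8 + 4*A^4 + 6 + 4*A^-4 + A^-8; d^5 = -A^10 - 5*A^6 - 10*A^2 - 10*A^-2 - 5*A^-6 - A^-10; d^6 = A^12 + 6*A^8 + 15*A^4 + 20 + 15*A^-4 + 6*A^-8 + A^-12.
  A^10 * (d^2) = A^14 + 2*A^10 + A^6
  A^8 * (7*d + 3*d^3) = -3*A^14 - 16*A^10 - 16*A^6 - 3*A^2
  A^6 * (14 + 28*d^2 + 3*d^4) = 3*A^14 + 40*A^10 + 88*A^6 + 40*A^2 + 3*A^-2
  A^4 * (88*d + 31*d^3 + d^5) = -A^14 - 36*A^10 - 191*A^6 - 191*A^2 - 36*A^-2 - A^-6
  A^2 * (63 + 133*d^2 + 14*d^4) = 14*A^10 + 189*A^6 + 413*A^2 + 189*A^-2 + 14*A^-6
  A^0 * (159*d + 91*d^3 + 2*d^5) = -2*A^10 - 101*A^6 - 452*A^2 - 452*A^-2 - 101*A^-6 - 2*A^-10
  A^-2 * (180*d^2 + 30*d^4) = 30*A^6 + 300*A^2 + 540*A^-2 + 300*A^-6 + 30*A^-10
  A^-4 * (116*d^3 + 4*d^5) = -4*A^6 - 136*A^2 - 388*A^-2 - 388*A^-6 - 136*A^-10 - 4*A^-14
  A^-6 * (45*d^4) = 45*A^2 + 180*A^-2 + 270*A^-6 + 180*A^-10 + 45*A^-14
  A^-8 * (10*d^5) = -10*A^2 - 50*A^-2 - 100*A^-6 - 100*A^-10 - 50*A^-14 - 10*A^-18
  A^-10 * (d^6) = A^2 + 6*A^-2 + 15*A^-6 + 20*A^-10 + 15*A^-14 + 6*A^-18 + A^-22
Summing the groups: <K> = 2*A^10 - 4*A^6 + 7*A^2 - 8*A^-2 + 9*A^-6 - 8*A^-10 + 6*A^-14 - 4*A^-18 + A^-22
Normalise by the writhe: (-A^3)^(-w) = (-A^3)^(-6) = A^-18, so f(A) = A^-18 * <K> = 2*A^-8 - 4*A^-12 + 7*A^-16 - 8*A^-20 + 9*A^-24 - 8*A^-28 + 6*A^-32 - 4*A^-36 + A^-40.
Substitute A = t^(-1/4), i.e. A^e → t^(-e/4): V(t) = t^10 - 4*t^9 + 6*t^8 - 8*t^7 + 9*t^6 - 8*t^5 + 7*t^4 - 4*t^3 + 2*t^2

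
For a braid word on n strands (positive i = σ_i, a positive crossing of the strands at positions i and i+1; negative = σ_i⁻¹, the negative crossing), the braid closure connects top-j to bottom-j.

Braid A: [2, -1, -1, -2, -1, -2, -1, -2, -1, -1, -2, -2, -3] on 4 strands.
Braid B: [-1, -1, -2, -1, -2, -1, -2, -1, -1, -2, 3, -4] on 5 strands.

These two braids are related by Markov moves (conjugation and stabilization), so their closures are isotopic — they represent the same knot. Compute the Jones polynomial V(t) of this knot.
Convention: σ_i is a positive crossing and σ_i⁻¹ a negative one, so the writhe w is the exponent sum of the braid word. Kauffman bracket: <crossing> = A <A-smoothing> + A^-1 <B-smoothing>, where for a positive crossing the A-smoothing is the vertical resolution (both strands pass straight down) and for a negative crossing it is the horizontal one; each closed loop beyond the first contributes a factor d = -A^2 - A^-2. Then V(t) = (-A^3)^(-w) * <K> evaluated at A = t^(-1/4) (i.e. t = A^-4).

t^-4 + t^-6 - t^-10

Derivation:
Markov-equivalent braids have isotopic closures, hence identical knot invariants. Strip the Markov moves from each word to reach a common short braid β, then compute V(t) once on β.
Braid A: s2 s1^-1 s1^-1 s2^-1 s1^-1 s2^-1 s1^-1 s2^-1 s1^-1 s1^-1 s2^-1 s2^-1 s3^-1 on 4 strands reduces by inverse Markov moves (closure unchanged at each step):
  Destabilize: the word has the form β·s3^-1 where s3^-1 occurs only as the final letter (β ∈ B_3); drop it and the last strand → 3 strands.
  Deconjugate: the word is γ·β·γ⁻¹ with γ = s2 (prefix) and γ⁻¹ = s2^-1 (suffix); strip both.
Reduced to β = s1^-1 s1^-1 s2^-1 s1^-1 s2^-1 s1^-1 s2^-1 s1^-1 s1^-1 s2^-1 on 3 strands, 10 crossings.
Braid B: s1^-1 s1^-1 s2^-1 s1^-1 s2^-1 s1^-1 s2^-1 s1^-1 s1^-1 s2^-1 s3 s4^-1 on 5 strands reduces by inverse Markov moves (closure unchanged at each step):
  Destabilize: the word has the form β·s4^-1 where s4^-1 occurs only as the final letter (β ∈ B_4); drop it and the last strand → 4 strands.
  Destabilize: the word has the form β·s3 where s3 occurs only as the final letter (β ∈ B_3); drop it and the last strand → 3 strands.
Reduced to β = s1^-1 s1^-1 s2^-1 s1^-1 s2^-1 s1^-1 s2^-1 s1^-1 s1^-1 s2^-1 on 3 strands, 10 crossings.
Both give the same β = s1^-1 s1^-1 s2^-1 s1^-1 s2^-1 s1^-1 s2^-1 s1^-1 s1^-1 s2^-1 on 3 strands, so one state sum suffices:
Braid: s1^-1 s1^-1 s2^-1 s1^-1 s2^-1 s1^-1 s2^-1 s1^-1 s1^-1 s2^-1 on 3 strands, 10 crossings.
Writhe w = (#positive) - (#negative) = 0 - 10 = -10.
Enumerate smoothing states for the bracket polynomial. There are 2^10 = 1024 states.
Smooth each crossing (0=||, 1=⌣⌢); contribution A^(Σ sign_k(1-2s_k)) * d^(L-1).
Tabulate the states by total A-exponent and number of loops L (A-exp: L × count):
  A^10: L=3 ×1
  A^8: L=2 ×4, L=4 ×6
  A^6: L=1 ×4, L=3 ×30, L=5 ×11
  A^4: L=2 ×48, L=4 ×65, L=6 ×7
  A^2: L=1 ×24, L=3 ×140, L=5 ×45, L=7 ×1
  A^0: L=2 ×129, L=4 ×117, L=6 ×6
  A^-2: L=1 ×43, L=3 ×151, L=5 ×16
  A^-4: L=2 ×96, L=4 ×24
  A^-6: L=1 ×24, L=3 ×21
  A^-8: L=2 ×10
  A^-10: L=3 ×1
Each group contributes A^e * Σ count * d^(L-1):
Powers of d = -A^2 - A^-2: d^2 = A^4 + 2 + A^-4; d^3 = -A^6 - 3*A^2 - 3*A^-2 - A^-6; d^4 = A^8 + 4*A^4 + 6 + 4*A^-4 + A^-8; d^5 = -A^10 - 5*A^6 - 10*A^2 - 10*A^-2 - 5*A^-6 - A^-10; d^6 = A^12 + 6*A^8 + 15*A^4 + 20 + 15*A^-4 + 6*A^-8 + A^-12.
  A^10 * (d^2) = A^14 + 2*A^10 + A^6
  A^8 * (4*d + 6*d^3) = -6*A^14 - 22*A^10 - 22*A^6 - 6*A^2
  A^6 * (4 + 30*d^2 + 11*d^4) = 11*A^14 + 74*A^10 + 130*A^6 + 74*A^2 + 11*A^-2
  A^4 * (48*d + 65*d^3 + 7*d^5) = -7*A^14 - 100*A^10 - 313*A^6 - 313*A^2 - 100*A^-2 - 7*A^-6
  A^2 * (24 + 140*d^2 + 45*d^4 + d^6) = A^14 + 51*A^10 + 335*A^6 + 594*A^2 + 335*A^-2 + 51*A^-6 + A^-10
  A^0 * (129*d + 117*d^3 + 6*d^5) = -6*A^10 - 147*A^6 - 540*A^2 - 540*A^-2 - 147*A^-6 - 6*A^-10
  A^-2 * (43 + 151*d^2 + 16*d^4) = 16*A^6 + 215*A^2 + 441*A^-2 + 215*A^-6 + 16*A^-10
  A^-4 * (96*d + 24*d^3) = -24*A^2 - 168*A^-2 - 168*A^-6 - 24*A^-10
  A^-6 * (24 + 21*d^2) = 21*A^-2 + 66*A^-6 + 21*A^-10
  A^-8 * (10*d) = -10*A^-6 - 10*A^-10
  A^-10 * (d^2) = A^-6 + 2*A^-10 + A^-14
Summing the groups: <K> = -A^10 + A^-6 + A^-14
Normalise by the writhe: (-A^3)^(-w) = (-A^3)^(10) = A^30, so f(A) = A^30 * <K> = -A^40 + A^24 + A^16.
Substitute A = t^(-1/4), i.e. A^e → t^(-e/4): V(t) = t^-4 + t^-6 - t^-10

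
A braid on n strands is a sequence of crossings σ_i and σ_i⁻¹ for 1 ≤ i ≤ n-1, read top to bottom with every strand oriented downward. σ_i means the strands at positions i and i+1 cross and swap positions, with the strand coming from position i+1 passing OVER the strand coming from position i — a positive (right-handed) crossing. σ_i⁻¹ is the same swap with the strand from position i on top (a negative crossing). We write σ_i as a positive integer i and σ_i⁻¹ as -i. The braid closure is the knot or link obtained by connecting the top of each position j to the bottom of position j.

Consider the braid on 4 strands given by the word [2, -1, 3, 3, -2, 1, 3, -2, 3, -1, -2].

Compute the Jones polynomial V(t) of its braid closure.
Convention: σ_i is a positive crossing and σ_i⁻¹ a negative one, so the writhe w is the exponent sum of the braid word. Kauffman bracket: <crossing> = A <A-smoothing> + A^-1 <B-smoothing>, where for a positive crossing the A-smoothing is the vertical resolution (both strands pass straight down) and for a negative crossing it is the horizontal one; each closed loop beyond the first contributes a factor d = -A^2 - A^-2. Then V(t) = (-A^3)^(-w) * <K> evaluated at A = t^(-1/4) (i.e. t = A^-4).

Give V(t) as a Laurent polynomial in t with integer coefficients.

t^5 - 2*t^4 + 3*t^3 - 3*t^2 + 3*t - 3 + 2*t^-1 - t^-2 + t^-3

Derivation:
The presented braid s2 s1^-1 s3 s3 s2^-1 s1 s3 s2^-1 s3 s1^-1 s2^-1 on 4 strands reduces by inverse Markov moves (closure unchanged at each step):
  Deconjugate: the word is γ·β·γ⁻¹ with γ = s2 (prefix) and γ⁻¹ = s2^-1 (suffix); strip both.
Reduced to β = s1^-1 s3 s3 s2^-1 s1 s3 s2^-1 s3 s1^-1 on 4 strands, 9 crossings.
Compute on β:
Braid: s1^-1 s3 s3 s2^-1 s1 s3 s2^-1 s3 s1^-1 on 4 strands, 9 crossings.
Writhe w = (#positive) - (#negative) = 5 - 4 = 1.
Enumerate smoothing states for the bracket polynomial. There are 2^9 = 512 states.
Smooth each crossing (0=||, 1=⌣⌢); contribution A^(Σ sign_k(1-2s_k)) * d^(L-1).
Tabulate the states by total A-exponent and number of loops L (A-exp: L × count):
  A^9: L=4 ×1
  A^7: L=3 ×9
  A^5: L=2 ×29, L=4 ×7
  A^3: L=1 ×30, L=3 ×52, L=5 ×2
  A^1: L=2 ×83, L=4 ×43
  A^-1: L=1 ×11, L=3 ×93, L=5 ×22
  A^-3: L=2 ×19, L=4 ×58, L=6 ×7
  A^-5: L=3 ×15, L=5 ×20, L=7 ×1
  A^-7: L=4 ×6, L=6 ×3
  A^-9: L=5 ×1
Each group contributes A^e * Σ count * d^(L-1):
Powers of d = -A^2 - A^-2: d^2 = A^4 + 2 + A^-4; d^3 = -A^6 - 3*A^2 - 3*A^-2 - A^-6; d^4 = A^8 + 4*A^4 + 6 + 4*A^-4 + A^-8; d^5 = -A^10 - 5*A^6 - 10*A^2 - 10*A^-2 - 5*A^-6 - A^-10; d^6 = A^12 + 6*A^8 + 15*A^4 + 20 + 15*A^-4 + 6*A^-8 + A^-12.
  A^9 * (d^3) = -A^15 - 3*A^11 - 3*A^7 - A^3
  A^7 * (9*d^2) = 9*A^11 + 18*A^7 + 9*A^3
  A^5 * (29*d + 7*d^3) = -7*A^11 - 50*A^7 - 50*A^3 - 7*A^-1
  A^3 * (30 + 52*d^2 + 2*d^4) = 2*A^11 + 60*A^7 + 146*A^3 + 60*A^-1 + 2*A^-5
  A^1 * (83*d + 43*d^3) = -43*A^7 - 212*A^3 - 212*A^-1 - 43*A^-5
  A^-1 * (11 + 93*d^2 + 22*d^4) = 22*A^7 + 181*A^3 + 329*A^-1 + 181*A^-5 + 22*A^-9
  A^-3 * (19*d + 58*d^3 + 7*d^5) = -7*A^7 - 93*A^3 - 263*A^-1 - 263*A^-5 - 93*A^-9 - 7*A^-13
  A^-5 * (15*d^2 + 20*d^4 + d^6) = A^7 + 26*A^3 + 110*A^-1 + 170*A^-5 + 110*A^-9 + 26*A^-13 + A^-17
  A^-7 * (6*d^3 + 3*d^5) = -3*A^3 - 21*A^-1 - 48*A^-5 - 48*A^-9 - 21*A^-13 - 3*A^-17
  A^-9 * (d^4) = A^-1 + 4*A^-5 + 6*A^-9 + 4*A^-13 + A^-17
Summing the groups: <K> = -A^15 + A^11 - 2*A^7 + 3*A^3 - 3*A^-1 + 3*A^-5 - 3*A^-9 + 2*A^-13 - A^-17
Normalise by the writhe: (-A^3)^(-w) = (-A^3)^(-1) = -A^-3, so f(A) = -A^-3 * <K> = A^12 - A^8 + 2*A^4 - 3 + 3*A^-4 - 3*A^-8 + 3*A^-12 - 2*A^-16 + A^-20.
Substitute A = t^(-1/4), i.e. A^e → t^(-e/4): V(t) = t^5 - 2*t^4 + 3*t^3 - 3*t^2 + 3*t - 3 + 2*t^-1 - t^-2 + t^-3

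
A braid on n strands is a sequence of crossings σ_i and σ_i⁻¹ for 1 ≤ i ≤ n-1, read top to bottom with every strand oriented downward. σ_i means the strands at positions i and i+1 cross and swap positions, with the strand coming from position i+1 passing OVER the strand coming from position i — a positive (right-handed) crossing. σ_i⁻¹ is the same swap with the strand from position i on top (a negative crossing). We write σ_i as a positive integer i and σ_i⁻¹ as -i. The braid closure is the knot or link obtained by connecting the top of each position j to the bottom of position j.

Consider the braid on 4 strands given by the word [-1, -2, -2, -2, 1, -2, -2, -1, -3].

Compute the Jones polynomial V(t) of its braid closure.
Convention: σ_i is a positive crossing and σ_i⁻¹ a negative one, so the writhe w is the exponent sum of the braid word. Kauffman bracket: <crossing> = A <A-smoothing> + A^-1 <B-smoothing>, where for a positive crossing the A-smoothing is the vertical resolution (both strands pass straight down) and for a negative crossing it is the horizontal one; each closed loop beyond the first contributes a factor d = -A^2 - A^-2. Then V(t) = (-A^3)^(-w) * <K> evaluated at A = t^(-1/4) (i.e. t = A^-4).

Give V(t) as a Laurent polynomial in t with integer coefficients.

The presented braid s1^-1 s2^-1 s2^-1 s2^-1 s1 s2^-1 s2^-1 s1^-1 s3^-1 on 4 strands reduces by inverse Markov moves (closure unchanged at each step):
  Destabilize: the word has the form β·s3^-1 where s3^-1 occurs only as the final letter (β ∈ B_3); drop it and the last strand → 3 strands.
Reduced to β = s1^-1 s2^-1 s2^-1 s2^-1 s1 s2^-1 s2^-1 s1^-1 on 3 strands, 8 crossings.
Compute on β:
Braid: s1^-1 s2^-1 s2^-1 s2^-1 s1 s2^-1 s2^-1 s1^-1 on 3 strands, 8 crossings.
Writhe w = (#positive) - (#negative) = 1 - 7 = -6.
Enumerate smoothing states for the bracket polynomial. There are 2^8 = 256 states.
Smooth each crossing (0=||, 1=⌣⌢); contribution A^(Σ sign_k(1-2s_k)) * d^(L-1).
Tabulate the states by total A-exponent and number of loops L (A-exp: L × count):
  A^8: L=6 ×1
  A^6: L=5 ×8
  A^4: L=4 ×27, L=6 ×1
  A^2: L=3 ×49, L=5 ×7
  A^0: L=2 ×49, L=4 ×21
  A^-2: L=1 ×22, L=3 ×34
  A^-4: L=2 ×27, L=4 ×1
  A^-6: L=1 ×5, L=3 ×3
  A^-8: L=2 ×1
Each group contributes A^e * Σ count * d^(L-1):
Powers of d = -A^2 - A^-2: d^2 = A^4 + 2 + A^-4; d^3 = -A^6 - 3*A^2 - 3*A^-2 - A^-6; d^4 = A^8 + 4*A^4 + 6 + 4*A^-4 + A^-8; d^5 = -A^10 - 5*A^6 - 10*A^2 - 10*A^-2 - 5*A^-6 - A^-10.
  A^8 * (d^5) = -A^18 - 5*A^14 - 10*A^10 - 10*A^6 - 5*A^2 - A^-2
  A^6 * (8*d^4) = 8*A^14 + 32*A^10 + 48*A^6 + 32*A^2 + 8*A^-2
  A^4 * (27*d^3 + d^5) = -A^14 - 32*A^10 - 91*A^6 - 91*A^2 - 32*A^-2 - A^-6
  A^2 * (49*d^2 + 7*d^4) = 7*A^10 + 77*A^6 + 140*A^2 + 77*A^-2 + 7*A^-6
  A^0 * (49*d + 21*d^3) = -21*A^6 - 112*A^2 - 112*A^-2 - 21*A^-6
  A^-2 * (22 + 34*d^2) = 34*A^2 + 90*A^-2 + 34*A^-6
  A^-4 * (27*d + d^3) = -A^2 - 30*A^-2 - 30*A^-6 - A^-10
  A^-6 * (5 + 3*d^2) = 3*A^-2 + 11*A^-6 + 3*A^-10
  A^-8 * (d) = -A^-6 - A^-10
Summing the groups: <K> = -A^18 + 2*A^14 - 3*A^10 + 3*A^6 - 3*A^2 + 3*A^-2 - A^-6 + A^-10
Normalise by the writhe: (-A^3)^(-w) = (-A^3)^(6) = A^18, so f(A) = A^18 * <K> = -A^36 + 2*A^32 - 3*A^28 + 3*A^24 - 3*A^20 + 3*A^16 - A^12 + A^8.
Substitute A = t^(-1/4), i.e. A^e → t^(-e/4): V(t) = t^-2 - t^-3 + 3*t^-4 - 3*t^-5 + 3*t^-6 - 3*t^-7 + 2*t^-8 - t^-9

Answer: t^-2 - t^-3 + 3*t^-4 - 3*t^-5 + 3*t^-6 - 3*t^-7 + 2*t^-8 - t^-9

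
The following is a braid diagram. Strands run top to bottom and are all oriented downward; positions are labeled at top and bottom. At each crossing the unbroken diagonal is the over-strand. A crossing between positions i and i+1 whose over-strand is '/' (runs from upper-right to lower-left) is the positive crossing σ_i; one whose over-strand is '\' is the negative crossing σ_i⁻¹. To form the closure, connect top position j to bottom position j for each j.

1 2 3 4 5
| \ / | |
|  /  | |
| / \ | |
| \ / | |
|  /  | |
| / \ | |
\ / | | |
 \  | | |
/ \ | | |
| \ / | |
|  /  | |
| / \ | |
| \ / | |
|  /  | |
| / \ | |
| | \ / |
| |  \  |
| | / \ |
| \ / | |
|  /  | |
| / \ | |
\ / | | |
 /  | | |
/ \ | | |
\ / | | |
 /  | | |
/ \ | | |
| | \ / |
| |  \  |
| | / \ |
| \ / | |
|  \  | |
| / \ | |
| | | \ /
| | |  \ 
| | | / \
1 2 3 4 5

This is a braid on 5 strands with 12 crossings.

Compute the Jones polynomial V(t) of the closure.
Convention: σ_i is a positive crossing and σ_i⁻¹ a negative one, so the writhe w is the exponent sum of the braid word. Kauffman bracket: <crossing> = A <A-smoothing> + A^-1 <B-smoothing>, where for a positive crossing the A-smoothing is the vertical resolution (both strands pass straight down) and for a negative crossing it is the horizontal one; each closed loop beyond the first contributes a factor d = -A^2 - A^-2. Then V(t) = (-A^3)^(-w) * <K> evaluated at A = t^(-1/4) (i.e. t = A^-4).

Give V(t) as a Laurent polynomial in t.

Reading the diagram top to bottom ('/'-over between positions i,i+1 = s_i, '\'-over = s_i^-1): braid word = s2 s2 s1^-1 s2 s2 s3^-1 s2 s1 s1 s3^-1 s2^-1 s4^-1.
The presented braid s2 s2 s1^-1 s2 s2 s3^-1 s2 s1 s1 s3^-1 s2^-1 s4^-1 on 5 strands reduces by inverse Markov moves (closure unchanged at each step):
  Destabilize: the word has the form β·s4^-1 where s4^-1 occurs only as the final letter (β ∈ B_4); drop it and the last strand → 4 strands.
  Deconjugate: the word is γ·β·γ⁻¹ with γ = s2 (prefix) and γ⁻¹ = s2^-1 (suffix); strip both.
Reduced to β = s2 s1^-1 s2 s2 s3^-1 s2 s1 s1 s3^-1 on 4 strands, 9 crossings.
Compute on β:
Braid: s2 s1^-1 s2 s2 s3^-1 s2 s1 s1 s3^-1 on 4 strands, 9 crossings.
Writhe w = (#positive) - (#negative) = 6 - 3 = 3.
State-sum expansion of <K>. There are 2^9 = 512 states.
Smooth each crossing (0=||, 1=⌣⌢); contribution A^(Σ sign_k(1-2s_k)) * d^(L-1).
Tabulate the states by total A-exponent and number of loops L (A-exp: L × count):
  A^9: L=3 ×1
  A^7: L=2 ×6, L=4 ×3
  A^5: L=1 ×11, L=3 ×24, L=5 ×1
  A^3: L=2 ×68, L=4 ×16
  A^1: L=1 ×38, L=3 ×85, L=5 ×3
  A^-1: L=2 ×77, L=4 ×49
  A^-3: L=3 ×69, L=5 ×15
  A^-5: L=4 ×34, L=6 ×2
  A^-7: L=5 ×9
  A^-9: L=6 ×1
Each group contributes A^e * Σ count * d^(L-1):
Powers of d = -A^2 - A^-2: d^2 = A^4 + 2 + A^-4; d^3 = -A^6 - 3*A^2 - 3*A^-2 - A^-6; d^4 = A^8 + 4*A^4 + 6 + 4*A^-4 + A^-8; d^5 = -A^10 - 5*A^6 - 10*A^2 - 10*A^-2 - 5*A^-6 - A^-10.
  A^9 * (d^2) = A^13 + 2*A^9 + A^5
  A^7 * (6*d + 3*d^3) = -3*A^13 - 15*A^9 - 15*A^5 - 3*A
  A^5 * (11 + 24*d^2 + d^4) = A^13 + 28*A^9 + 65*A^5 + 28*A + A^-3
  A^3 * (68*d + 16*d^3) = -16*A^9 - 116*A^5 - 116*A - 16*A^-3
  A^1 * (38 + 85*d^2 + 3*d^4) = 3*A^9 + 97*A^5 + 226*A + 97*A^-3 + 3*A^-7
  A^-1 * (77*d + 49*d^3) = -49*A^5 - 224*A - 224*A^-3 - 49*A^-7
  A^-3 * (69*d^2 + 15*d^4) = 15*A^5 + 129*A + 228*A^-3 + 129*A^-7 + 15*A^-11
  A^-5 * (34*d^3 + 2*d^5) = -2*A^5 - 44*A - 122*A^-3 - 122*A^-7 - 44*A^-11 - 2*A^-15
  A^-7 * (9*d^4) = 9*A + 36*A^-3 + 54*A^-7 + 36*A^-11 + 9*A^-15
  A^-9 * (d^5) = -A - 5*A^-3 - 10*A^-7 - 10*A^-11 - 5*A^-15 - A^-19
Summing the groups: <K> = -A^13 + 2*A^9 - 4*A^5 + 4*A - 5*A^-3 + 5*A^-7 - 3*A^-11 + 2*A^-15 - A^-19
Normalise by the writhe: (-A^3)^(-w) = (-A^3)^(-3) = -A^-9, so f(A) = -A^-9 * <K> = A^4 - 2 + 4*A^-4 - 4*A^-8 + 5*A^-12 - 5*A^-16 + 3*A^-20 - 2*A^-24 + A^-28.
Substitute A = t^(-1/4), i.e. A^e → t^(-e/4): V(t) = t^7 - 2*t^6 + 3*t^5 - 5*t^4 + 5*t^3 - 4*t^2 + 4*t - 2 + t^-1

Answer: t^7 - 2*t^6 + 3*t^5 - 5*t^4 + 5*t^3 - 4*t^2 + 4*t - 2 + t^-1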